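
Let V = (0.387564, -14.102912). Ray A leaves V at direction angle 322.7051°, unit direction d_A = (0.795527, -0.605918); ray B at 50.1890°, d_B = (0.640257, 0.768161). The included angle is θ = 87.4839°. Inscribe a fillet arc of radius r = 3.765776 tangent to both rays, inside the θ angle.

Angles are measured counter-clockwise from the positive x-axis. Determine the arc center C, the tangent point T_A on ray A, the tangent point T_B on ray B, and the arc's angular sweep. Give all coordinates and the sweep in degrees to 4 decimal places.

bisector direction at 6.4471° = (0.993676,0.112285)
center distance |VC| = r/sin(θ/2) = 3.765776/sin(43.7420°) = 5.446504
C = V + |VC|·bis = (5.7996,-13.4914)
T_A = V + ((C−V)·d_A)·d_A = V + 3.9349·d_A = (3.5179,-16.4871)
T_B = V + ((C−V)·d_B)·d_B = V + 3.9349·d_B = (2.9069,-11.0803)
sweep = 180° − θ = 92.5161°

center=(5.7996,-13.4914) T_A=(3.5179,-16.4871) T_B=(2.9069,-11.0803) sweep=92.5161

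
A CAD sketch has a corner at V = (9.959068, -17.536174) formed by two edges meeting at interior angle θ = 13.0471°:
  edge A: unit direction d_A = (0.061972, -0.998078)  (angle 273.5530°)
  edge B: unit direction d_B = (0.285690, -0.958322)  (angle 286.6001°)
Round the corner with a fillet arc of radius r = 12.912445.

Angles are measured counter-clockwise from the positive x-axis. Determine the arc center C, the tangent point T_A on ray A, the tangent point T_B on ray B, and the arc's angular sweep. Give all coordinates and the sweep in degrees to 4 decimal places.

center=(29.8445,-129.4373) T_A=(16.9568,-130.2375) T_B=(42.2187,-125.7484) sweep=166.9529

bisector direction at 280.0765° = (0.174964,-0.984575)
center distance |VC| = r/sin(θ/2) = 12.912445/sin(6.5236°) = 113.654296
C = V + |VC|·bis = (29.8445,-129.4373)
T_A = V + ((C−V)·d_A)·d_A = V + 112.9184·d_A = (16.9568,-130.2375)
T_B = V + ((C−V)·d_B)·d_B = V + 112.9184·d_B = (42.2187,-125.7484)
sweep = 180° − θ = 166.9529°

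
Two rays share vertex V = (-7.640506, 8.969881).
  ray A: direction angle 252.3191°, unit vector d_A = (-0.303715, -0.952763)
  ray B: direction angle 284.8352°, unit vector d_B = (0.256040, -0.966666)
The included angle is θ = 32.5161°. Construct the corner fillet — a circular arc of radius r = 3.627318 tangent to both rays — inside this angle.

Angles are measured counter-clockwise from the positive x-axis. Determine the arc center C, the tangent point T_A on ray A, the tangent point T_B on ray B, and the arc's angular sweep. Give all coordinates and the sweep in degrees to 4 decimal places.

center=(-7.9622,-3.9825) T_A=(-11.4182,-2.8808) T_B=(-4.4558,-3.0538) sweep=147.4839

bisector direction at 268.5771° = (-0.024831,-0.999692)
center distance |VC| = r/sin(θ/2) = 3.627318/sin(16.2581°) = 12.956378
C = V + |VC|·bis = (-7.9622,-3.9825)
T_A = V + ((C−V)·d_A)·d_A = V + 12.4383·d_A = (-11.4182,-2.8808)
T_B = V + ((C−V)·d_B)·d_B = V + 12.4383·d_B = (-4.4558,-3.0538)
sweep = 180° − θ = 147.4839°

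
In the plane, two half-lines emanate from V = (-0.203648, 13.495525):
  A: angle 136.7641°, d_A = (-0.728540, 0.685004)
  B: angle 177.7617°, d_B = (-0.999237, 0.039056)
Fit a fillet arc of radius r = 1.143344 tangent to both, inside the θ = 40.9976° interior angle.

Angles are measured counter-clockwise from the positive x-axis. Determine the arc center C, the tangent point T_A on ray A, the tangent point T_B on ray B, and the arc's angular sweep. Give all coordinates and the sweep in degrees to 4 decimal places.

bisector direction at 157.2629° = (-0.922288,0.386503)
center distance |VC| = r/sin(θ/2) = 1.143344/sin(20.4988°) = 3.264946
C = V + |VC|·bis = (-3.2149,14.7574)
T_A = V + ((C−V)·d_A)·d_A = V + 3.0582·d_A = (-2.4317,15.5904)
T_B = V + ((C−V)·d_B)·d_B = V + 3.0582·d_B = (-3.2595,13.6150)
sweep = 180° − θ = 139.0024°

center=(-3.2149,14.7574) T_A=(-2.4317,15.5904) T_B=(-3.2595,13.6150) sweep=139.0024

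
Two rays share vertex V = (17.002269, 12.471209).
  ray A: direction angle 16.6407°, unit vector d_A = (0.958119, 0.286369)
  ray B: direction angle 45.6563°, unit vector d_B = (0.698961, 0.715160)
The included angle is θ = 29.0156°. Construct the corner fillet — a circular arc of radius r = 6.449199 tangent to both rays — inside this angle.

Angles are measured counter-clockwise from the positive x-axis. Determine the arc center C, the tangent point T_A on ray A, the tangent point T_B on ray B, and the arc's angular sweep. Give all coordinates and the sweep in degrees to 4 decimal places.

center=(39.0348,25.7875) T_A=(40.8817,19.6084) T_B=(34.4226,30.2953) sweep=150.9844

bisector direction at 31.1485° = (0.855830,0.517258)
center distance |VC| = r/sin(θ/2) = 6.449199/sin(14.5078°) = 25.744093
C = V + |VC|·bis = (39.0348,25.7875)
T_A = V + ((C−V)·d_A)·d_A = V + 24.9232·d_A = (40.8817,19.6084)
T_B = V + ((C−V)·d_B)·d_B = V + 24.9232·d_B = (34.4226,30.2953)
sweep = 180° − θ = 150.9844°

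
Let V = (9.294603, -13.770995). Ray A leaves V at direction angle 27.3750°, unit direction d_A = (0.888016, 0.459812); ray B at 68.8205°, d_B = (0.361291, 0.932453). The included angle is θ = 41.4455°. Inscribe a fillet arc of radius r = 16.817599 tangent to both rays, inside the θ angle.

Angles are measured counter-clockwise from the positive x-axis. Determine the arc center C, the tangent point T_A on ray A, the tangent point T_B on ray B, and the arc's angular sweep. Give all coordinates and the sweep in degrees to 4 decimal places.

bisector direction at 48.0978° = (0.667862,0.744285)
center distance |VC| = r/sin(θ/2) = 16.817599/sin(20.7228°) = 47.527985
C = V + |VC|·bis = (41.0367,21.6034)
T_A = V + ((C−V)·d_A)·d_A = V + 44.4531·d_A = (48.7697,6.6691)
T_B = V + ((C−V)·d_B)·d_B = V + 44.4531·d_B = (25.3551,27.6794)
sweep = 180° − θ = 138.5545°

center=(41.0367,21.6034) T_A=(48.7697,6.6691) T_B=(25.3551,27.6794) sweep=138.5545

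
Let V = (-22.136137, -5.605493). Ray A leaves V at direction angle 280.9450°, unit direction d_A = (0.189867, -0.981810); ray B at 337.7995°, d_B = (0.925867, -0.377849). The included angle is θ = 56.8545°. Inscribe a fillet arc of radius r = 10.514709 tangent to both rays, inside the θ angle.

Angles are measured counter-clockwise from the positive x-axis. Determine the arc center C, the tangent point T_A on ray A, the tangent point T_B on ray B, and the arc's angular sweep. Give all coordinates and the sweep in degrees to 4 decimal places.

bisector direction at 309.3723° = (0.634356,-0.773041)
center distance |VC| = r/sin(θ/2) = 10.514709/sin(28.4273°) = 22.087752
C = V + |VC|·bis = (-8.1246,-22.6802)
T_A = V + ((C−V)·d_A)·d_A = V + 19.4245·d_A = (-18.4481,-24.6766)
T_B = V + ((C−V)·d_B)·d_B = V + 19.4245·d_B = (-4.1517,-12.9450)
sweep = 180° − θ = 123.1455°

center=(-8.1246,-22.6802) T_A=(-18.4481,-24.6766) T_B=(-4.1517,-12.9450) sweep=123.1455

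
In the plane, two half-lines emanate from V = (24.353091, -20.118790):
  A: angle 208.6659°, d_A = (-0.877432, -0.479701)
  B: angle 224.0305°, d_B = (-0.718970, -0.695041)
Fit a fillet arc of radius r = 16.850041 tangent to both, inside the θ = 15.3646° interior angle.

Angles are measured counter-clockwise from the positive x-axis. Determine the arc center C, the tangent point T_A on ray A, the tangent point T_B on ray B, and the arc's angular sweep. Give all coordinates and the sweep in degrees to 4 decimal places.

bisector direction at 216.3482° = (-0.805430,-0.592691)
center distance |VC| = r/sin(θ/2) = 16.850041/sin(7.6823°) = 126.047545
C = V + |VC|·bis = (-77.1694,-94.8260)
T_A = V + ((C−V)·d_A)·d_A = V + 124.9162·d_A = (-85.2524,-80.0413)
T_B = V + ((C−V)·d_B)·d_B = V + 124.9162·d_B = (-65.4579,-106.9407)
sweep = 180° − θ = 164.6354°

center=(-77.1694,-94.8260) T_A=(-85.2524,-80.0413) T_B=(-65.4579,-106.9407) sweep=164.6354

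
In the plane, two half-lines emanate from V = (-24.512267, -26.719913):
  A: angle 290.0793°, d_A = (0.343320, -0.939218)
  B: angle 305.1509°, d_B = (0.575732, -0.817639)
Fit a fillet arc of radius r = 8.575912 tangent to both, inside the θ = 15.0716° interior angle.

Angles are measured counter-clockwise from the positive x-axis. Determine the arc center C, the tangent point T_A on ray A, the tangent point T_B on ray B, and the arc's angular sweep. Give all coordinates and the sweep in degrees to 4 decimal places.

bisector direction at 297.6151° = (0.463530,-0.886081)
center distance |VC| = r/sin(θ/2) = 8.575912/sin(7.5358°) = 65.392272
C = V + |VC|·bis = (5.7990,-84.6628)
T_A = V + ((C−V)·d_A)·d_A = V + 64.8275·d_A = (-2.2557,-87.6071)
T_B = V + ((C−V)·d_B)·d_B = V + 64.8275·d_B = (12.8110,-79.7254)
sweep = 180° − θ = 164.9284°

center=(5.7990,-84.6628) T_A=(-2.2557,-87.6071) T_B=(12.8110,-79.7254) sweep=164.9284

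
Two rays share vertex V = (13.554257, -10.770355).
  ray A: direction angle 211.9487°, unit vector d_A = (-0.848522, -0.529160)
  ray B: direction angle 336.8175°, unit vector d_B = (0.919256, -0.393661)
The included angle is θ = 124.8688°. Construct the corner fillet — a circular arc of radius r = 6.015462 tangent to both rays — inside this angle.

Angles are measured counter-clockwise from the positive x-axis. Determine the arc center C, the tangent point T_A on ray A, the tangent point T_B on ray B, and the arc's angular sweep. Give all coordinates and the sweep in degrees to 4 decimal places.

bisector direction at 274.3831° = (0.076425,-0.997075)
center distance |VC| = r/sin(θ/2) = 6.015462/sin(62.4344°) = 6.785772
C = V + |VC|·bis = (14.0729,-17.5363)
T_A = V + ((C−V)·d_A)·d_A = V + 3.1402·d_A = (10.8897,-12.4320)
T_B = V + ((C−V)·d_B)·d_B = V + 3.1402·d_B = (16.4409,-12.0065)
sweep = 180° − θ = 55.1312°

center=(14.0729,-17.5363) T_A=(10.8897,-12.4320) T_B=(16.4409,-12.0065) sweep=55.1312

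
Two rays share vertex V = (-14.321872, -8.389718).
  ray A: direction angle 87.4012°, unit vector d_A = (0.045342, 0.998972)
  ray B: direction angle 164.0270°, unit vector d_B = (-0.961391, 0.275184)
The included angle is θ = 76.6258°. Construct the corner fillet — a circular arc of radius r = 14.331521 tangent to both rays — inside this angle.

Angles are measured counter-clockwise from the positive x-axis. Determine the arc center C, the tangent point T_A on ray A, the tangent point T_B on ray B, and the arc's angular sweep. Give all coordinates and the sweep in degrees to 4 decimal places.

bisector direction at 125.7141° = (-0.583741,0.811940)
center distance |VC| = r/sin(θ/2) = 14.331521/sin(38.3129°) = 23.117008
C = V + |VC|·bis = (-27.8162,10.3799)
T_A = V + ((C−V)·d_A)·d_A = V + 18.1385·d_A = (-13.4994,9.7301)
T_B = V + ((C−V)·d_B)·d_B = V + 18.1385·d_B = (-31.7600,-3.3983)
sweep = 180° − θ = 103.3742°

center=(-27.8162,10.3799) T_A=(-13.4994,9.7301) T_B=(-31.7600,-3.3983) sweep=103.3742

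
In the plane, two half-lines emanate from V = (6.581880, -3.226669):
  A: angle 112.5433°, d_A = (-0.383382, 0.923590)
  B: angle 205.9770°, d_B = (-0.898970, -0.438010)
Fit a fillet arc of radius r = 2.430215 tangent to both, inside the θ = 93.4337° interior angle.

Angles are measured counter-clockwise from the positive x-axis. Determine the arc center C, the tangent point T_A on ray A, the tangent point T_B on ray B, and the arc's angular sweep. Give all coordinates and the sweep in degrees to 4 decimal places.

center=(3.4599,-2.0445) T_A=(5.7044,-1.1128) T_B=(4.5243,-4.2292) sweep=86.5663

bisector direction at 159.2602° = (-0.935198,0.354125)
center distance |VC| = r/sin(θ/2) = 2.430215/sin(46.7169°) = 3.338325
C = V + |VC|·bis = (3.4599,-2.0445)
T_A = V + ((C−V)·d_A)·d_A = V + 2.2888·d_A = (5.7044,-1.1128)
T_B = V + ((C−V)·d_B)·d_B = V + 2.2888·d_B = (4.5243,-4.2292)
sweep = 180° − θ = 86.5663°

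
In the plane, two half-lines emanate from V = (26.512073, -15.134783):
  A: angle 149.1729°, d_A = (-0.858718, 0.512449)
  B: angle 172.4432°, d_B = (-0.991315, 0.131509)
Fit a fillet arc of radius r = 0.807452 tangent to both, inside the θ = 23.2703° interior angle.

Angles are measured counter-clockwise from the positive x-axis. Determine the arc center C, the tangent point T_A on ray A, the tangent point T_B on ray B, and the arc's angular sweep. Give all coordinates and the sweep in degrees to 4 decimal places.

center=(22.7309,-13.8186) T_A=(23.1447,-13.1253) T_B=(22.6247,-14.6191) sweep=156.7297

bisector direction at 160.8081° = (-0.944423,0.328734)
center distance |VC| = r/sin(θ/2) = 0.807452/sin(11.6351°) = 4.003653
C = V + |VC|·bis = (22.7309,-13.8186)
T_A = V + ((C−V)·d_A)·d_A = V + 3.9214·d_A = (23.1447,-13.1253)
T_B = V + ((C−V)·d_B)·d_B = V + 3.9214·d_B = (22.6247,-14.6191)
sweep = 180° − θ = 156.7297°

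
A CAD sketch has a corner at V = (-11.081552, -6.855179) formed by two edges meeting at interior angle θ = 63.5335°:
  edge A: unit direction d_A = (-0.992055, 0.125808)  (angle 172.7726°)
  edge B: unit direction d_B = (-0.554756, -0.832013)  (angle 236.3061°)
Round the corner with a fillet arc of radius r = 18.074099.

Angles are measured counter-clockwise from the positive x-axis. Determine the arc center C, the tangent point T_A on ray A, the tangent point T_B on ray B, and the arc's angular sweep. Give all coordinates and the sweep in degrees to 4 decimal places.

center=(-42.3118,-21.1136) T_A=(-40.0380,-3.1831) T_B=(-27.2740,-31.1403) sweep=116.4665

bisector direction at 204.5394° = (-0.909676,-0.415318)
center distance |VC| = r/sin(θ/2) = 18.074099/sin(31.7667°) = 34.331219
C = V + |VC|·bis = (-42.3118,-21.1136)
T_A = V + ((C−V)·d_A)·d_A = V + 29.1883·d_A = (-40.0380,-3.1831)
T_B = V + ((C−V)·d_B)·d_B = V + 29.1883·d_B = (-27.2740,-31.1403)
sweep = 180° − θ = 116.4665°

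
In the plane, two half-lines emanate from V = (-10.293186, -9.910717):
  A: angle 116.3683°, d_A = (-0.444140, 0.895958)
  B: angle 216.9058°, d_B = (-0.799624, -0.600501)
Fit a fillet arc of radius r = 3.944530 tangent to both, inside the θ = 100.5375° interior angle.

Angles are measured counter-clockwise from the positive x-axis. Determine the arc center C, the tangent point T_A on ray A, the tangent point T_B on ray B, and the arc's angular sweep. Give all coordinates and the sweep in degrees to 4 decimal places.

center=(-15.2834,-8.7253) T_A=(-11.7493,-6.9734) T_B=(-12.9147,-11.8794) sweep=79.4625

bisector direction at 166.6371° = (-0.972926,0.231119)
center distance |VC| = r/sin(θ/2) = 3.944530/sin(50.2687°) = 5.129087
C = V + |VC|·bis = (-15.2834,-8.7253)
T_A = V + ((C−V)·d_A)·d_A = V + 3.2784·d_A = (-11.7493,-6.9734)
T_B = V + ((C−V)·d_B)·d_B = V + 3.2784·d_B = (-12.9147,-11.8794)
sweep = 180° − θ = 79.4625°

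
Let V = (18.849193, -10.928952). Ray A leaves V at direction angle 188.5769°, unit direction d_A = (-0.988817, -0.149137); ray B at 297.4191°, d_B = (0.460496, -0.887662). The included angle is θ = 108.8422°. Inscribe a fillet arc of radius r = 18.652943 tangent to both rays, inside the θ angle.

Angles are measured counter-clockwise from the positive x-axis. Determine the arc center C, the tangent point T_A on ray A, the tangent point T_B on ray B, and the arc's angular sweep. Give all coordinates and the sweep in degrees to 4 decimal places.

bisector direction at 242.9980° = (-0.454022,-0.890991)
center distance |VC| = r/sin(θ/2) = 18.652943/sin(54.4211°) = 22.934461
C = V + |VC|·bis = (8.4365,-31.3633)
T_A = V + ((C−V)·d_A)·d_A = V + 13.3438·d_A = (5.6546,-12.9190)
T_B = V + ((C−V)·d_B)·d_B = V + 13.3438·d_B = (24.9940,-22.7737)
sweep = 180° − θ = 71.1578°

center=(8.4365,-31.3633) T_A=(5.6546,-12.9190) T_B=(24.9940,-22.7737) sweep=71.1578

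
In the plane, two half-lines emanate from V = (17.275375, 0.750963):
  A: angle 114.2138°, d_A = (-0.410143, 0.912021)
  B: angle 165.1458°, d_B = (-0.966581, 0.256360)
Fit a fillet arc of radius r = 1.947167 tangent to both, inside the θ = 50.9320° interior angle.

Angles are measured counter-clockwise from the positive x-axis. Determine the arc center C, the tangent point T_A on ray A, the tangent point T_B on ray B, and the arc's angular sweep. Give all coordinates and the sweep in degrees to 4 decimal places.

bisector direction at 139.6798° = (-0.762440,0.647059)
center distance |VC| = r/sin(θ/2) = 1.947167/sin(25.4660°) = 4.528554
C = V + |VC|·bis = (13.8226,3.6812)
T_A = V + ((C−V)·d_A)·d_A = V + 4.0886·d_A = (15.5985,4.4798)
T_B = V + ((C−V)·d_B)·d_B = V + 4.0886·d_B = (13.3234,1.7991)
sweep = 180° − θ = 129.0680°

center=(13.8226,3.6812) T_A=(15.5985,4.4798) T_B=(13.3234,1.7991) sweep=129.0680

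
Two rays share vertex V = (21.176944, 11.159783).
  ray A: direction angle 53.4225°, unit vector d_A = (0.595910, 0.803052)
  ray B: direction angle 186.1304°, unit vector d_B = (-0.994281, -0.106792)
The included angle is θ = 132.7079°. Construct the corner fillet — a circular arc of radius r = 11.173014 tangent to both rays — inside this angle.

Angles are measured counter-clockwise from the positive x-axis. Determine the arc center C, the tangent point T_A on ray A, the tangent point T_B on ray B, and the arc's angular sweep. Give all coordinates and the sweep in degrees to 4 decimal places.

bisector direction at 119.7764° = (-0.496617,0.867970)
center distance |VC| = r/sin(θ/2) = 11.173014/sin(66.3539°) = 12.197072
C = V + |VC|·bis = (15.1197,21.7465)
T_A = V + ((C−V)·d_A)·d_A = V + 4.8921·d_A = (24.0922,15.0884)
T_B = V + ((C−V)·d_B)·d_B = V + 4.8921·d_B = (16.3129,10.6374)
sweep = 180° − θ = 47.2921°

center=(15.1197,21.7465) T_A=(24.0922,15.0884) T_B=(16.3129,10.6374) sweep=47.2921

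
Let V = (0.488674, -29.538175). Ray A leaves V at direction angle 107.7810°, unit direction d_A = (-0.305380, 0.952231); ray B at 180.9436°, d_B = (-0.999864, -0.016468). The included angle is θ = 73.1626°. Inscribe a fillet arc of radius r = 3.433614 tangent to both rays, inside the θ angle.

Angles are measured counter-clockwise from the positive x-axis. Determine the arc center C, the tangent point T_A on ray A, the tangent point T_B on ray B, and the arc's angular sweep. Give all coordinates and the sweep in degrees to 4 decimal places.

center=(-4.1938,-26.1812) T_A=(-0.9242,-25.1327) T_B=(-4.1372,-29.6144) sweep=106.8374

bisector direction at 144.3623° = (-0.812718,0.582658)
center distance |VC| = r/sin(θ/2) = 3.433614/sin(36.5813°) = 5.761457
C = V + |VC|·bis = (-4.1938,-26.1812)
T_A = V + ((C−V)·d_A)·d_A = V + 4.6265·d_A = (-0.9242,-25.1327)
T_B = V + ((C−V)·d_B)·d_B = V + 4.6265·d_B = (-4.1372,-29.6144)
sweep = 180° − θ = 106.8374°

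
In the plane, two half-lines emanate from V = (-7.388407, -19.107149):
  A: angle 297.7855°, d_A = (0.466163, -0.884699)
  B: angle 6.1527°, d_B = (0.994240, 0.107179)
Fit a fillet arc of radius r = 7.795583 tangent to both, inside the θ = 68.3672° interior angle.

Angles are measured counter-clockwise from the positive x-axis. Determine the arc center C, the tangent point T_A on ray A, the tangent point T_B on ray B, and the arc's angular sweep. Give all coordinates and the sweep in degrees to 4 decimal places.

bisector direction at 331.9691° = (0.882694,-0.469948)
center distance |VC| = r/sin(θ/2) = 7.795583/sin(34.1836°) = 13.874931
C = V + |VC|·bis = (4.8589,-25.6276)
T_A = V + ((C−V)·d_A)·d_A = V + 11.4779·d_A = (-2.0378,-29.2617)
T_B = V + ((C−V)·d_B)·d_B = V + 11.4779·d_B = (4.0234,-17.8770)
sweep = 180° − θ = 111.6328°

center=(4.8589,-25.6276) T_A=(-2.0378,-29.2617) T_B=(4.0234,-17.8770) sweep=111.6328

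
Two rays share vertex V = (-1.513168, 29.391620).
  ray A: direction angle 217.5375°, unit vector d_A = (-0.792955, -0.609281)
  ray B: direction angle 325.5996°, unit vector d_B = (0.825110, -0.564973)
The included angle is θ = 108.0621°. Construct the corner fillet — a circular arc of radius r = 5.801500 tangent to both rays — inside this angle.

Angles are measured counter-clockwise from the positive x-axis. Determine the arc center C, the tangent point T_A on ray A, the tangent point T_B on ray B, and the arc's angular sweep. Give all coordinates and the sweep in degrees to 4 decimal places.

center=(-1.3170,22.2261) T_A=(-4.8517,26.8264) T_B=(1.9607,27.0130) sweep=71.9379

bisector direction at 271.5685° = (0.027373,-0.999625)
center distance |VC| = r/sin(θ/2) = 5.801500/sin(54.0311°) = 7.168227
C = V + |VC|·bis = (-1.3170,22.2261)
T_A = V + ((C−V)·d_A)·d_A = V + 4.2102·d_A = (-4.8517,26.8264)
T_B = V + ((C−V)·d_B)·d_B = V + 4.2102·d_B = (1.9607,27.0130)
sweep = 180° − θ = 71.9379°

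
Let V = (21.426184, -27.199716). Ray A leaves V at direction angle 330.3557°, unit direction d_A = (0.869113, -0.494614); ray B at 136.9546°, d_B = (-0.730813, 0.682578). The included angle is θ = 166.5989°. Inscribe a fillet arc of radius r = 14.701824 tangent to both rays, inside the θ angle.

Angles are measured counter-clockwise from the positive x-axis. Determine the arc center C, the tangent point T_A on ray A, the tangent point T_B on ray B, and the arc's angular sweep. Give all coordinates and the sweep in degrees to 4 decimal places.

bisector direction at 53.6552° = (0.592644,0.805465)
center distance |VC| = r/sin(θ/2) = 14.701824/sin(83.2994°) = 14.802935
C = V + |VC|·bis = (30.1991,-15.2765)
T_A = V + ((C−V)·d_A)·d_A = V + 1.7272·d_A = (22.9273,-28.0540)
T_B = V + ((C−V)·d_B)·d_B = V + 1.7272·d_B = (20.1639,-26.0208)
sweep = 180° − θ = 13.4011°

center=(30.1991,-15.2765) T_A=(22.9273,-28.0540) T_B=(20.1639,-26.0208) sweep=13.4011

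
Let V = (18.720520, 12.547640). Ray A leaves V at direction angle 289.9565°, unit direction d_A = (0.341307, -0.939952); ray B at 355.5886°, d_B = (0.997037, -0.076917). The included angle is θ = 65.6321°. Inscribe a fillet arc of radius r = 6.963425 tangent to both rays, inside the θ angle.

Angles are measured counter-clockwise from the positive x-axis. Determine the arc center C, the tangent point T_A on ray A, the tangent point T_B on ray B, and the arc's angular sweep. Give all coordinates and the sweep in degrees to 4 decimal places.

center=(28.9514,4.7743) T_A=(22.4061,2.3976) T_B=(29.4870,11.7170) sweep=114.3679

bisector direction at 322.7726° = (0.796240,-0.604981)
center distance |VC| = r/sin(θ/2) = 6.963425/sin(32.8160°) = 12.848983
C = V + |VC|·bis = (28.9514,4.7743)
T_A = V + ((C−V)·d_A)·d_A = V + 10.7985·d_A = (22.4061,2.3976)
T_B = V + ((C−V)·d_B)·d_B = V + 10.7985·d_B = (29.4870,11.7170)
sweep = 180° − θ = 114.3679°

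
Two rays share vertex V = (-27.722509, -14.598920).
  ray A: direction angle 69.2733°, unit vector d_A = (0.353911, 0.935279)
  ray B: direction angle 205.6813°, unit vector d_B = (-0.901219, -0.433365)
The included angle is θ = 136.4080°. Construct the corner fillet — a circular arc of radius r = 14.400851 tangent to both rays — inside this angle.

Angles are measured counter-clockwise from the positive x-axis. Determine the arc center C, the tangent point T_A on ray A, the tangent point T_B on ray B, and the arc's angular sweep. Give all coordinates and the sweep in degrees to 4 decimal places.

center=(-39.1532,-4.1163) T_A=(-25.6844,-9.2129) T_B=(-32.9124,-17.0946) sweep=43.5920

bisector direction at 137.4773° = (-0.737010,0.675882)
center distance |VC| = r/sin(θ/2) = 14.400851/sin(68.2040°) = 15.509606
C = V + |VC|·bis = (-39.1532,-4.1163)
T_A = V + ((C−V)·d_A)·d_A = V + 5.7588·d_A = (-25.6844,-9.2129)
T_B = V + ((C−V)·d_B)·d_B = V + 5.7588·d_B = (-32.9124,-17.0946)
sweep = 180° − θ = 43.5920°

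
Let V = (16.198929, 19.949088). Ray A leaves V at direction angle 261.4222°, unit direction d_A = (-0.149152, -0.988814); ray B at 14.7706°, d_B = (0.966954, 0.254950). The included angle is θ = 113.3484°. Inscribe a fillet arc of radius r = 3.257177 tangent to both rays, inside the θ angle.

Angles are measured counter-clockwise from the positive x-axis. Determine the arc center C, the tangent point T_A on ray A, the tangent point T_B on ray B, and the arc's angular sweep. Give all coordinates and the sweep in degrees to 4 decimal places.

bisector direction at 318.0964° = (0.744270,-0.667879)
center distance |VC| = r/sin(θ/2) = 3.257177/sin(56.6742°) = 3.898196
C = V + |VC|·bis = (19.1002,17.3456)
T_A = V + ((C−V)·d_A)·d_A = V + 2.1417·d_A = (15.8795,17.8314)
T_B = V + ((C−V)·d_B)·d_B = V + 2.1417·d_B = (18.2698,20.4951)
sweep = 180° − θ = 66.6516°

center=(19.1002,17.3456) T_A=(15.8795,17.8314) T_B=(18.2698,20.4951) sweep=66.6516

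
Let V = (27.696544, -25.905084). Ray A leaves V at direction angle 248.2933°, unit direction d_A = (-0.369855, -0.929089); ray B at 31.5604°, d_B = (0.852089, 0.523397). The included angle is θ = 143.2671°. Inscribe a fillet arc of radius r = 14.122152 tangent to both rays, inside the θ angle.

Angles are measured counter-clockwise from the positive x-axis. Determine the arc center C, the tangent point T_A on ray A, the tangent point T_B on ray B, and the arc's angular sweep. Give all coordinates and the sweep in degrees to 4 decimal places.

bisector direction at 319.9269° = (0.765223,-0.643765)
center distance |VC| = r/sin(θ/2) = 14.122152/sin(71.6335°) = 14.880136
C = V + |VC|·bis = (39.0832,-35.4844)
T_A = V + ((C−V)·d_A)·d_A = V + 4.6886·d_A = (25.9624,-30.2612)
T_B = V + ((C−V)·d_B)·d_B = V + 4.6886·d_B = (31.6917,-23.4511)
sweep = 180° − θ = 36.7329°

center=(39.0832,-35.4844) T_A=(25.9624,-30.2612) T_B=(31.6917,-23.4511) sweep=36.7329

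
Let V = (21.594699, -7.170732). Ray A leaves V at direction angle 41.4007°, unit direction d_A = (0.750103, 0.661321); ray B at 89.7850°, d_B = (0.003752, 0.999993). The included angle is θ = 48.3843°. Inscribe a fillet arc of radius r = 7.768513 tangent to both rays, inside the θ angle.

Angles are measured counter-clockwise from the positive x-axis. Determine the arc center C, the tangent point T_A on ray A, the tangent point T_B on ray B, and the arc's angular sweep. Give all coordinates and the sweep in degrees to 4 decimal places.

center=(29.4280,10.0921) T_A=(34.5655,4.2649) T_B=(21.6596,10.1212) sweep=131.6157

bisector direction at 65.5928° = (0.413218,0.910632)
center distance |VC| = r/sin(θ/2) = 7.768513/sin(24.1922°) = 18.956930
C = V + |VC|·bis = (29.4280,10.0921)
T_A = V + ((C−V)·d_A)·d_A = V + 17.2921·d_A = (34.5655,4.2649)
T_B = V + ((C−V)·d_B)·d_B = V + 17.2921·d_B = (21.6596,10.1212)
sweep = 180° − θ = 131.6157°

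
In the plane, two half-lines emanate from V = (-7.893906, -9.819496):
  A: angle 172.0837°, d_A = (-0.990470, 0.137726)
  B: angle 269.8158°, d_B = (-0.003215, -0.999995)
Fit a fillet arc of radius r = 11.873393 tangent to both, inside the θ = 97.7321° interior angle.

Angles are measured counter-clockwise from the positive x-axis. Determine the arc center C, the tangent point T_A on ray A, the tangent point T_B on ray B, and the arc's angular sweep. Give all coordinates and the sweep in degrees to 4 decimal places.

bisector direction at 220.9497° = (-0.755285,-0.655397)
center distance |VC| = r/sin(θ/2) = 11.873393/sin(48.8661°) = 15.764481
C = V + |VC|·bis = (-19.8006,-20.1515)
T_A = V + ((C−V)·d_A)·d_A = V + 10.3702·d_A = (-18.1653,-8.3912)
T_B = V + ((C−V)·d_B)·d_B = V + 10.3702·d_B = (-7.9272,-20.1897)
sweep = 180° − θ = 82.2679°

center=(-19.8006,-20.1515) T_A=(-18.1653,-8.3912) T_B=(-7.9272,-20.1897) sweep=82.2679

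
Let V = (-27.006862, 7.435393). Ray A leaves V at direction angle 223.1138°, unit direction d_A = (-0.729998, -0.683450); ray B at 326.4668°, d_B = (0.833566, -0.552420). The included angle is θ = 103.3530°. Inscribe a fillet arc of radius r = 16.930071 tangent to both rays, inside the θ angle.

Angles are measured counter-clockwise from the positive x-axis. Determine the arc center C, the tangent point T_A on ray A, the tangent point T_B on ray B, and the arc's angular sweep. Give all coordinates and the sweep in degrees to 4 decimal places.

center=(-25.2047,-14.0693) T_A=(-36.7756,-1.7104) T_B=(-15.8522,0.0430) sweep=76.6470

bisector direction at 274.7903° = (0.083509,-0.996507)
center distance |VC| = r/sin(θ/2) = 16.930071/sin(51.6765°) = 21.580107
C = V + |VC|·bis = (-25.2047,-14.0693)
T_A = V + ((C−V)·d_A)·d_A = V + 13.3818·d_A = (-36.7756,-1.7104)
T_B = V + ((C−V)·d_B)·d_B = V + 13.3818·d_B = (-15.8522,0.0430)
sweep = 180° − θ = 76.6470°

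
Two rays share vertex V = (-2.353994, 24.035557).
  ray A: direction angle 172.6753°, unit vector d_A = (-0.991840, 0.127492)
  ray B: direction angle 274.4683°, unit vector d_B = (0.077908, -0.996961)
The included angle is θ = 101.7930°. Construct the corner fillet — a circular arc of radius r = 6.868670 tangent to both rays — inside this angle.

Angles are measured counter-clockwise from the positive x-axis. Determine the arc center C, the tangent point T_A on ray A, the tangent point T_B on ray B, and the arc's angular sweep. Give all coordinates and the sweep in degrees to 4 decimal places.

bisector direction at 223.5718° = (-0.724511,-0.689263)
center distance |VC| = r/sin(θ/2) = 6.868670/sin(50.8965°) = 8.851289
C = V + |VC|·bis = (-8.7669,17.9347)
T_A = V + ((C−V)·d_A)·d_A = V + 5.5827·d_A = (-7.8912,24.7473)
T_B = V + ((C−V)·d_B)·d_B = V + 5.5827·d_B = (-1.9191,18.4698)
sweep = 180° − θ = 78.2070°

center=(-8.7669,17.9347) T_A=(-7.8912,24.7473) T_B=(-1.9191,18.4698) sweep=78.2070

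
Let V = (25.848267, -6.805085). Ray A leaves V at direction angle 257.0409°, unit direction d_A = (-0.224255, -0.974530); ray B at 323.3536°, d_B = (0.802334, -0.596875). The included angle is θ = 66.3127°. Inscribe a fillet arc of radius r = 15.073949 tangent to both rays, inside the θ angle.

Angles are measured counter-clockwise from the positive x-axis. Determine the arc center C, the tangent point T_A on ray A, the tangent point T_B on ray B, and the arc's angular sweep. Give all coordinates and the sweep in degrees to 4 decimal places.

center=(35.3639,-32.6716) T_A=(20.6739,-29.2912) T_B=(44.3611,-20.5772) sweep=113.6873

bisector direction at 290.1973° = (0.345253,-0.938510)
center distance |VC| = r/sin(θ/2) = 15.073949/sin(33.1564°) = 27.561243
C = V + |VC|·bis = (35.3639,-32.6716)
T_A = V + ((C−V)·d_A)·d_A = V + 23.0738·d_A = (20.6739,-29.2912)
T_B = V + ((C−V)·d_B)·d_B = V + 23.0738·d_B = (44.3611,-20.5772)
sweep = 180° − θ = 113.6873°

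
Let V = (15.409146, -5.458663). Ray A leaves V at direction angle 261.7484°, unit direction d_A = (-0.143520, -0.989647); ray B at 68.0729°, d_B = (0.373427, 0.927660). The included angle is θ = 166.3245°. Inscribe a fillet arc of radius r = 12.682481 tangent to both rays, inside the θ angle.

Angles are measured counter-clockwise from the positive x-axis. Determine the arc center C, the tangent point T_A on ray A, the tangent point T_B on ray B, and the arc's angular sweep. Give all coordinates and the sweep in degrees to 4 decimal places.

bisector direction at 344.9106° = (0.965521,-0.260325)
center distance |VC| = r/sin(θ/2) = 12.682481/sin(83.1623°) = 12.773334
C = V + |VC|·bis = (27.7421,-8.7839)
T_A = V + ((C−V)·d_A)·d_A = V + 1.5208·d_A = (15.1909,-6.9637)
T_B = V + ((C−V)·d_B)·d_B = V + 1.5208·d_B = (15.9770,-4.0479)
sweep = 180° − θ = 13.6755°

center=(27.7421,-8.7839) T_A=(15.1909,-6.9637) T_B=(15.9770,-4.0479) sweep=13.6755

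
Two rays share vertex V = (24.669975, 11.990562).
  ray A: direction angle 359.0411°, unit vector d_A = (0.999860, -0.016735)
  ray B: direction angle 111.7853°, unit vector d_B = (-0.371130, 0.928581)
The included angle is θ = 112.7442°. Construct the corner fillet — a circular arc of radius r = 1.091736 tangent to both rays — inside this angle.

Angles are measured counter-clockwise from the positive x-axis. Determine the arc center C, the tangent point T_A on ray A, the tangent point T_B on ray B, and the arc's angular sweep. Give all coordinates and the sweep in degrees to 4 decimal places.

bisector direction at 55.4132° = (0.567654,0.823267)
center distance |VC| = r/sin(θ/2) = 1.091736/sin(56.3721°) = 1.311156
C = V + |VC|·bis = (25.4143,13.0700)
T_A = V + ((C−V)·d_A)·d_A = V + 0.7261·d_A = (25.3960,11.9784)
T_B = V + ((C−V)·d_B)·d_B = V + 0.7261·d_B = (24.4005,12.6648)
sweep = 180° − θ = 67.2558°

center=(25.4143,13.0700) T_A=(25.3960,11.9784) T_B=(24.4005,12.6648) sweep=67.2558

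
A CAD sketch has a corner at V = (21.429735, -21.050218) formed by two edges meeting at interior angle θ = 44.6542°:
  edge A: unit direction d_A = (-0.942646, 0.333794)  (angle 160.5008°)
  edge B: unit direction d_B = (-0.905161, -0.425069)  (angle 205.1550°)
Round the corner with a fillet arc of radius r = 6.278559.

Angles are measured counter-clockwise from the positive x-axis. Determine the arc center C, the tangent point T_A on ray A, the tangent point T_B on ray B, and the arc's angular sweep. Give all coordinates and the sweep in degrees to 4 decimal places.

bisector direction at 182.8279° = (-0.998782,-0.049336)
center distance |VC| = r/sin(θ/2) = 6.278559/sin(22.3271°) = 16.527146
C = V + |VC|·bis = (4.9227,-21.8656)
T_A = V + ((C−V)·d_A)·d_A = V + 15.2881·d_A = (7.0185,-15.9471)
T_B = V + ((C−V)·d_B)·d_B = V + 15.2881·d_B = (7.5915,-27.5487)
sweep = 180° − θ = 135.3458°

center=(4.9227,-21.8656) T_A=(7.0185,-15.9471) T_B=(7.5915,-27.5487) sweep=135.3458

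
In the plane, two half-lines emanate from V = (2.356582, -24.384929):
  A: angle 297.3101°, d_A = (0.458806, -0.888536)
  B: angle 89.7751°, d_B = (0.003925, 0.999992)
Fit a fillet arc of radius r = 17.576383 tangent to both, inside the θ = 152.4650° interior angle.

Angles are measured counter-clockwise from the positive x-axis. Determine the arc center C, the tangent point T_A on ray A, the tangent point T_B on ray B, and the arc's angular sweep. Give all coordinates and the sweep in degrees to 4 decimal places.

center=(19.9497,-20.1473) T_A=(4.3325,-28.2115) T_B=(2.3735,-20.0784) sweep=27.5350

bisector direction at 13.5426° = (0.972196,0.234168)
center distance |VC| = r/sin(θ/2) = 17.576383/sin(76.2325°) = 18.096300
C = V + |VC|·bis = (19.9497,-20.1473)
T_A = V + ((C−V)·d_A)·d_A = V + 4.3066·d_A = (4.3325,-28.2115)
T_B = V + ((C−V)·d_B)·d_B = V + 4.3066·d_B = (2.3735,-20.0784)
sweep = 180° − θ = 27.5350°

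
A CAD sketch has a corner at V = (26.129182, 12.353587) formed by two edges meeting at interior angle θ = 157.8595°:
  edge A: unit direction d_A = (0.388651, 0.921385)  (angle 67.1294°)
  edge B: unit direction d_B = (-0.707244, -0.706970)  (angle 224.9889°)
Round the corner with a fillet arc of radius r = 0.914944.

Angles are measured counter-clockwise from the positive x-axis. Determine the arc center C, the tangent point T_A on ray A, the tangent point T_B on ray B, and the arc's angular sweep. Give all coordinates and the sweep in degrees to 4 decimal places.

center=(25.3557,12.8741) T_A=(26.1988,12.5185) T_B=(26.0026,12.2270) sweep=22.1405

bisector direction at 146.0592° = (-0.829614,0.558337)
center distance |VC| = r/sin(θ/2) = 0.914944/sin(78.9297°) = 0.932292
C = V + |VC|·bis = (25.3557,12.8741)
T_A = V + ((C−V)·d_A)·d_A = V + 0.1790·d_A = (26.1988,12.5185)
T_B = V + ((C−V)·d_B)·d_B = V + 0.1790·d_B = (26.0026,12.2270)
sweep = 180° − θ = 22.1405°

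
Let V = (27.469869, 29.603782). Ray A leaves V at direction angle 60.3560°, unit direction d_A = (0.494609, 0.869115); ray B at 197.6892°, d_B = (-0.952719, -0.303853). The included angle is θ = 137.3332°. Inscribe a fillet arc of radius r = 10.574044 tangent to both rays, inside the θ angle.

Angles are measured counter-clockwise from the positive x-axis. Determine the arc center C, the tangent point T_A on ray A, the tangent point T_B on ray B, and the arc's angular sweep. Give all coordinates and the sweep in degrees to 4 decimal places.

bisector direction at 129.0226° = (-0.629627,0.776898)
center distance |VC| = r/sin(θ/2) = 10.574044/sin(68.6666°) = 11.351883
C = V + |VC|·bis = (20.3224,38.4230)
T_A = V + ((C−V)·d_A)·d_A = V + 4.1298·d_A = (29.5125,33.1930)
T_B = V + ((C−V)·d_B)·d_B = V + 4.1298·d_B = (23.5354,28.3489)
sweep = 180° − θ = 42.6668°

center=(20.3224,38.4230) T_A=(29.5125,33.1930) T_B=(23.5354,28.3489) sweep=42.6668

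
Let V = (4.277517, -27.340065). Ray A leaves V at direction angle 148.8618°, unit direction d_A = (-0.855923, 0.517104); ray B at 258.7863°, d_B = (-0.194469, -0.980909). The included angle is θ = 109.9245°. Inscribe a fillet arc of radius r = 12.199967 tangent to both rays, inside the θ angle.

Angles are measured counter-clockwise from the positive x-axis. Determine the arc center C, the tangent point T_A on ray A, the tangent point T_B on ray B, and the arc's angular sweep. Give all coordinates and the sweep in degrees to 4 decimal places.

center=(-9.3531,-33.3587) T_A=(-3.0445,-22.9165) T_B=(2.6139,-35.7312) sweep=70.0755

bisector direction at 203.8240° = (-0.914790,-0.403929)
center distance |VC| = r/sin(θ/2) = 12.199967/sin(54.9622°) = 14.900287
C = V + |VC|·bis = (-9.3531,-33.3587)
T_A = V + ((C−V)·d_A)·d_A = V + 8.5545·d_A = (-3.0445,-22.9165)
T_B = V + ((C−V)·d_B)·d_B = V + 8.5545·d_B = (2.6139,-35.7312)
sweep = 180° − θ = 70.0755°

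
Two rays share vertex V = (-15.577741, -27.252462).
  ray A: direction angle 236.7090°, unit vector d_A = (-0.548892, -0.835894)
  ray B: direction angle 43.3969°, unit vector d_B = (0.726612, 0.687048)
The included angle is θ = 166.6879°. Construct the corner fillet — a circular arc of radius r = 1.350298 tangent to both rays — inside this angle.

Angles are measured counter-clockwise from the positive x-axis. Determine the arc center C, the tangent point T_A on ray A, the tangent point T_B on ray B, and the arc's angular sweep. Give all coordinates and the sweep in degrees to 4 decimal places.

bisector direction at 320.0530° = (0.766638,-0.642079)
center distance |VC| = r/sin(θ/2) = 1.350298/sin(83.3440°) = 1.359461
C = V + |VC|·bis = (-14.5355,-28.1253)
T_A = V + ((C−V)·d_A)·d_A = V + 0.1576·d_A = (-15.6642,-27.3842)
T_B = V + ((C−V)·d_B)·d_B = V + 0.1576·d_B = (-15.4632,-27.1442)
sweep = 180° − θ = 13.3121°

center=(-14.5355,-28.1253) T_A=(-15.6642,-27.3842) T_B=(-15.4632,-27.1442) sweep=13.3121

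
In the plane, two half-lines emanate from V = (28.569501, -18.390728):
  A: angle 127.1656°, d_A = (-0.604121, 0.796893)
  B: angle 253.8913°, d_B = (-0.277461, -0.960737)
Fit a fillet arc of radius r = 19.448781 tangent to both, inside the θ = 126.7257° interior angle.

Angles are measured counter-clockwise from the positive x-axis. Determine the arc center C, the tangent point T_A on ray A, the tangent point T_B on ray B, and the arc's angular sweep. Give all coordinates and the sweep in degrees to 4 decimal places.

center=(7.1777,-22.3665) T_A=(22.6763,-10.6170) T_B=(25.8629,-27.7627) sweep=53.2743

bisector direction at 190.5285° = (-0.983164,-0.182724)
center distance |VC| = r/sin(θ/2) = 19.448781/sin(63.3629°) = 21.758105
C = V + |VC|·bis = (7.1777,-22.3665)
T_A = V + ((C−V)·d_A)·d_A = V + 9.7550·d_A = (22.6763,-10.6170)
T_B = V + ((C−V)·d_B)·d_B = V + 9.7550·d_B = (25.8629,-27.7627)
sweep = 180° − θ = 53.2743°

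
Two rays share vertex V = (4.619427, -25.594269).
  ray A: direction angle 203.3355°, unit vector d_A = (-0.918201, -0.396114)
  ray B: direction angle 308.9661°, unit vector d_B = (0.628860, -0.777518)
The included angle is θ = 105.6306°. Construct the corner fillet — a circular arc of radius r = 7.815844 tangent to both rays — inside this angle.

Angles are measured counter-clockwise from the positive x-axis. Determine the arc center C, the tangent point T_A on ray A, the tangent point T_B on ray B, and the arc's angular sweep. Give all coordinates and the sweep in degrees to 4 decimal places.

center=(2.2711,-35.1195) T_A=(-0.8248,-27.9429) T_B=(8.3481,-30.2044) sweep=74.3694

bisector direction at 256.1508° = (-0.239367,-0.970929)
center distance |VC| = r/sin(θ/2) = 7.815844/sin(52.8153°) = 9.810379
C = V + |VC|·bis = (2.2711,-35.1195)
T_A = V + ((C−V)·d_A)·d_A = V + 5.9293·d_A = (-0.8248,-27.9429)
T_B = V + ((C−V)·d_B)·d_B = V + 5.9293·d_B = (8.3481,-30.2044)
sweep = 180° − θ = 74.3694°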